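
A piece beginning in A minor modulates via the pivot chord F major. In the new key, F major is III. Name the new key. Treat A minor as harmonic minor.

The numeral III denotes a major triad on scale degree 3. With F on degree 3, the tonic of the new key is D.
Degree 3 carries a major triad in natural-minor keys, so the destination is D minor.
Check: the diatonic triads of D minor (natural minor) are Dm (i), Edim (ii°), F (III), Gm (iv), Am (v), Bb (VI), C (VII) — F major is indeed III.

D minor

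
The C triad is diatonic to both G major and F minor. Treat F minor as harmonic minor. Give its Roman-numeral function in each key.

IV in G major; V in F minor

The scale of G major is G A B C D E F#; C is degree 4, and the triad built there (C-E-G) is major, so it is IV.
The scale of F minor (harmonic minor) is F G Ab Bb C Db E; C is degree 5, and the triad built there (C-E-G) is major, so it is V.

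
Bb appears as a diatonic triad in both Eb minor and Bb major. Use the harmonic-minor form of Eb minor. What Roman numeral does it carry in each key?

V in Eb minor; I in Bb major

The scale of Eb minor (harmonic minor) is Eb F Gb Ab Bb Cb D; Bb is degree 5, and the triad built there (Bb-D-F) is major, so it is V.
The scale of Bb major is Bb C D Eb F G A; Bb is degree 1, and the triad built there (Bb-D-F) is major, so it is I.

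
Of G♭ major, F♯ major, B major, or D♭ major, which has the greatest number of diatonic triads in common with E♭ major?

D♭ major

Triads of E♭ major: E♭ major (I), F minor (ii), G minor (iii), A♭ major (IV), B♭ major (V), C minor (vi), D diminished (vii°).
G♭ major shares 0: none.
F♯ major shares 0: none.
B major shares 0: none.
D♭ major shares 2: Fm, A♭.
The most common triads (2) are shared with D♭ major.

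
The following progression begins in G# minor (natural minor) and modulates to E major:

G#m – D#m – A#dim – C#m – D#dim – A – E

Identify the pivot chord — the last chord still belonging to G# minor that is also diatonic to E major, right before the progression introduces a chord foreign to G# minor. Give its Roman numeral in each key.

C#m — iv in G# minor, vi in E major

Chords diatonic to G# minor: G#m, A#dim, B, C#m, D#m, E, F#.
Reading the progression, the first chord not in that set is D#dim, so the modulation leaves G# minor there.
The chord immediately before D#dim is C#m, which is diatonic to both keys: iv in G# minor and vi in E major.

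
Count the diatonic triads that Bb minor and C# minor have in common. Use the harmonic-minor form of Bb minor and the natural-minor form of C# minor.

0

Diatonic triads of Bb minor (harmonic minor): Bbm (i), Cdim (ii°), Dbaug (III+), Ebm (iv), F (V), Gb (VI), Adim (vii°).
Diatonic triads of C# minor (natural minor): C#m (i), D#dim (ii°), E (III), F#m (iv), G#m (v), A (VI), B (VII).
No triad has the same root and quality in both keys.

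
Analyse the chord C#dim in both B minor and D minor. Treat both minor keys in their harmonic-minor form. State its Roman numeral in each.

ii° in B minor; vii° in D minor

The scale of B minor (harmonic minor) is B C# D E F# G A#; C# is degree 2, and the triad built there (C#-E-G) is diminished, so it is ii°.
The scale of D minor (harmonic minor) is D E F G A Bb C#; C# is degree 7, and the triad built there (C#-E-G) is diminished, so it is vii°.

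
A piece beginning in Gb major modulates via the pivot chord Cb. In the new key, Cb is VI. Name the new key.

Eb minor

The numeral VI denotes a major triad on scale degree 6. With Cb on degree 6, the tonic of the new key is Eb.
Degree 6 carries a major triad in minor keys, so the destination is Eb minor.
Check: the diatonic triads of Eb minor (natural minor) are Ebm (i), Fdim (ii°), Gb (III), Abm (iv), Bbm (v), Cb (VI), Db (VII) — Cb is indeed VI.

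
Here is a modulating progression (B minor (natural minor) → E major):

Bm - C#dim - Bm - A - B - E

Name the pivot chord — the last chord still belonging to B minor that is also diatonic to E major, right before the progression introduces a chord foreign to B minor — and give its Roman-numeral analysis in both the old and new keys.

Chords diatonic to B minor: Bm, C#dim, D, Em, F#m, G, A.
Reading the progression, the first chord not in that set is B, so the modulation leaves B minor there.
The chord immediately before B is A, which is diatonic to both keys: VII in B minor and IV in E major.

A — VII in B minor, IV in E major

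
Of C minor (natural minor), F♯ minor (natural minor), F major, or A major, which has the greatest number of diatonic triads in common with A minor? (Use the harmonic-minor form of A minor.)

Triads of A minor (harmonic minor): Am (i), Bdim (ii°), Caug (III+), Dm (iv), E (V), F (VI), G♯dim (vii°).
C minor (natural minor) shares 0: none.
F♯ minor (natural minor) shares 2: E, G♯dim.
F major shares 3: Am, Dm, F.
A major shares 2: E, G♯dim.
The most common triads (3) are shared with F major.

F major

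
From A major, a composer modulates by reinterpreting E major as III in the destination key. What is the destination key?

The numeral III denotes a major triad on scale degree 3. With E on degree 3, the tonic of the new key is C#.
Degree 3 carries a major triad in natural-minor keys, so the destination is C# minor.
Check: the diatonic triads of C# minor (natural minor) are C#m (i), D#dim (ii°), E (III), F#m (iv), G#m (v), A (VI), B (VII) — E major is indeed III.

C# minor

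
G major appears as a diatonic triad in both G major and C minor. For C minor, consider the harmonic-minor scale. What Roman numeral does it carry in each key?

I in G major; V in C minor

The scale of G major is G A B C D E F#; G is degree 1, and the triad built there (G-B-D) is major, so it is I.
The scale of C minor (harmonic minor) is C D Eb F G Ab B; G is degree 5, and the triad built there (G-B-D) is major, so it is V.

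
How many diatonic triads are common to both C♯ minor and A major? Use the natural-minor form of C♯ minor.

4

Diatonic triads of C♯ minor (natural minor): C♯m (i), D♯dim (ii°), E (III), F♯m (iv), G♯m (v), A (VI), B (VII).
Diatonic triads of A major: A (I), Bm (ii), C♯m (iii), D (IV), E (V), F♯m (vi), G♯dim (vii°).
Matching root and quality in both lists: C♯m, E, F♯m, A.
That gives 4 common triads.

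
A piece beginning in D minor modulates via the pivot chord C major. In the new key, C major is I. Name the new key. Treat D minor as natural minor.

C major

The numeral I denotes a major triad on scale degree 1. With C on degree 1, the tonic of the new key is C.
Degree 1 carries a major triad in major keys, so the destination is C major.
Check: the diatonic triads of C major are C (I), Dm (ii), Em (iii), F (IV), G (V), Am (vi), Bdim (vii°) — C major is indeed I.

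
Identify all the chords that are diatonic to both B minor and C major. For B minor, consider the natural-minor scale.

Em, G

Triads in B minor (natural minor): Bm (i), C♯dim (ii°), D (III), Em (iv), F♯m (v), G (VI), A (VII).
Triads in C major: C (I), Dm (ii), Em (iii), F (IV), G (V), Am (vi), Bdim (vii°).
Shared triads with their functions: Em (iv in B minor, iii in C major); G (VI in B minor, V in C major).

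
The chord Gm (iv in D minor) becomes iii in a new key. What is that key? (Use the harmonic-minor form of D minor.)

The numeral iii denotes a minor triad on scale degree 3. With G on degree 3, the tonic of the new key is Eb.
Degree 3 carries a minor triad in major keys, so the destination is Eb major.
Check: the diatonic triads of Eb major are Eb (I), Fm (ii), Gm (iii), Ab (IV), Bb (V), Cm (vi), Ddim (vii°) — Gm is indeed iii.

Eb major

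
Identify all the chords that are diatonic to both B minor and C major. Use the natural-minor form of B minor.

Em, G

Triads in B minor (natural minor): Bm (i), C#dim (ii°), D (III), Em (iv), F#m (v), G (VI), A (VII).
Triads in C major: C (I), Dm (ii), Em (iii), F (IV), G (V), Am (vi), Bdim (vii°).
Shared triads with their functions: Em (iv in B minor, iii in C major); G (VI in B minor, V in C major).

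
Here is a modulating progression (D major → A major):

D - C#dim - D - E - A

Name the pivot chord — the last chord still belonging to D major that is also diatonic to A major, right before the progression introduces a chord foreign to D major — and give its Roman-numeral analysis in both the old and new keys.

D — I in D major, IV in A major

Chords diatonic to D major: D, Em, F#m, G, A, Bm, C#dim.
Reading the progression, the first chord not in that set is E, so the modulation leaves D major there.
The chord immediately before E is D, which is diatonic to both keys: I in D major and IV in A major.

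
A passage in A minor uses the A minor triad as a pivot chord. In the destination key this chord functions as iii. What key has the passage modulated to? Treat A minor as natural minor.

The numeral iii denotes a minor triad on scale degree 3. With A on degree 3, the tonic of the new key is F.
Degree 3 carries a minor triad in major keys, so the destination is F major.
Check: the diatonic triads of F major are F (I), Gm (ii), Am (iii), Bb (IV), C (V), Dm (vi), Edim (vii°) — A minor is indeed iii.

F major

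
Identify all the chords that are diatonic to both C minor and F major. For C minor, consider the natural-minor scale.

Gm, B♭

Triads in C minor (natural minor): Cm (i), Ddim (ii°), E♭ (III), Fm (iv), Gm (v), A♭ (VI), B♭ (VII).
Triads in F major: F (I), Gm (ii), Am (iii), B♭ (IV), C (V), Dm (vi), Edim (vii°).
Shared triads with their functions: Gm (v in C minor, ii in F major); B♭ (VII in C minor, IV in F major).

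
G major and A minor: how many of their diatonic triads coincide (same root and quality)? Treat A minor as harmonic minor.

Diatonic triads of G major: G (I), Am (ii), Bm (iii), C (IV), D (V), Em (vi), F#dim (vii°).
Diatonic triads of A minor (harmonic minor): Am (i), Bdim (ii°), Caug (III+), Dm (iv), E (V), F (VI), G#dim (vii°).
Matching root and quality in both lists: Am.
That gives 1 common triad.

1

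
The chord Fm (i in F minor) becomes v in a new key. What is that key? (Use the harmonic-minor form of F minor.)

Bb minor

The numeral v denotes a minor triad on scale degree 5. With F on degree 5, the tonic of the new key is Bb.
Degree 5 carries a minor triad in natural-minor keys, so the destination is Bb minor.
Check: the diatonic triads of Bb minor (natural minor) are Bbm (i), Cdim (ii°), Db (III), Ebm (iv), Fm (v), Gb (VI), Ab (VII) — Fm is indeed v.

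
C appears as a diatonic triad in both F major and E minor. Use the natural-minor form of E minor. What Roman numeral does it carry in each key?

The scale of F major is F G A B♭ C D E; C is degree 5, and the triad built there (C-E-G) is major, so it is V.
The scale of E minor (natural minor) is E F♯ G A B C D; C is degree 6, and the triad built there (C-E-G) is major, so it is VI.

V in F major; VI in E minor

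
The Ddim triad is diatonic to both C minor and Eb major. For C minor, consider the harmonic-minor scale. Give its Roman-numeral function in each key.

The scale of C minor (harmonic minor) is C D Eb F G Ab B; D is degree 2, and the triad built there (D-F-Ab) is diminished, so it is ii°.
The scale of Eb major is Eb F G Ab Bb C D; D is degree 7, and the triad built there (D-F-Ab) is diminished, so it is vii°.

ii° in C minor; vii° in Eb major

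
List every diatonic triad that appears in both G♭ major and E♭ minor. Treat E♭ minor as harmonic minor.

Triads in G♭ major: G♭ (I), A♭m (ii), B♭m (iii), C♭ (IV), D♭ (V), E♭m (vi), Fdim (vii°).
Triads in E♭ minor (harmonic minor): E♭m (i), Fdim (ii°), G♭aug (III+), A♭m (iv), B♭ (V), C♭ (VI), Ddim (vii°).
Shared triads with their functions: A♭m (ii in G♭ major, iv in E♭ minor); C♭ (IV in G♭ major, VI in E♭ minor); E♭m (vi in G♭ major, i in E♭ minor); Fdim (vii° in G♭ major, ii° in E♭ minor).

A♭m, C♭, E♭m, Fdim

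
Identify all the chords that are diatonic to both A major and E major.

Triads in A major: A (I), Bm (ii), C#m (iii), D (IV), E (V), F#m (vi), G#dim (vii°).
Triads in E major: E (I), F#m (ii), G#m (iii), A (IV), B (V), C#m (vi), D#dim (vii°).
Shared triads with their functions: A (I in A major, IV in E major); C#m (iii in A major, vi in E major); E (V in A major, I in E major); F#m (vi in A major, ii in E major).

A, C#m, E, F#m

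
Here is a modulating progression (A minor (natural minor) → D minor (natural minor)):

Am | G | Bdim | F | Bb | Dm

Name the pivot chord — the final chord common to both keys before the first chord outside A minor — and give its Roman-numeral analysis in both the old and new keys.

F — VI in A minor, III in D minor

Chords diatonic to A minor: Am, Bdim, C, Dm, Em, F, G.
Reading the progression, the first chord not in that set is Bb, so the modulation leaves A minor there.
The chord immediately before Bb is F, which is diatonic to both keys: VI in A minor and III in D minor.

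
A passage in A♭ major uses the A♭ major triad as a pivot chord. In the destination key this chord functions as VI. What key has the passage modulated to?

The numeral VI denotes a major triad on scale degree 6. With A♭ on degree 6, the tonic of the new key is C.
Degree 6 carries a major triad in minor keys, so the destination is C minor.
Check: the diatonic triads of C minor (natural minor) are Cm (i), Ddim (ii°), E♭ (III), Fm (iv), Gm (v), A♭ (VI), B♭ (VII) — A♭ major is indeed VI.

C minor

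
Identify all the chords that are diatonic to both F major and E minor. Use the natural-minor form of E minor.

Triads in F major: F (I), Gm (ii), Am (iii), Bb (IV), C (V), Dm (vi), Edim (vii°).
Triads in E minor (natural minor): Em (i), F#dim (ii°), G (III), Am (iv), Bm (v), C (VI), D (VII).
Shared triads with their functions: Am (iii in F major, iv in E minor); C (V in F major, VI in E minor).

Am, C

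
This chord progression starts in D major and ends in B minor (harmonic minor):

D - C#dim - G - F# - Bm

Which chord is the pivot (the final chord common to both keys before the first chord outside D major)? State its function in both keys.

Chords diatonic to D major: D, Em, F#m, G, A, Bm, C#dim.
Reading the progression, the first chord not in that set is F#, so the modulation leaves D major there.
The chord immediately before F# is G, which is diatonic to both keys: IV in D major and VI in B minor.

G — IV in D major, VI in B minor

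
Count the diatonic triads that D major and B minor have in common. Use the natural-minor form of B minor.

7

Diatonic triads of D major: D major (I), E minor (ii), F# minor (iii), G major (IV), A major (V), B minor (vi), C# diminished (vii°).
Diatonic triads of B minor (natural minor): B minor (i), C# diminished (ii°), D major (III), E minor (iv), F# minor (v), G major (VI), A major (VII).
Matching root and quality in both lists: D major, E minor, F# minor, G major, A major, B minor, C# diminished.
That gives 7 common triads.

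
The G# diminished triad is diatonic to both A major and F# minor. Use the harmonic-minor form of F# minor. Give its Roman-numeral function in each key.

vii° in A major; ii° in F# minor

The scale of A major is A B C# D E F# G#; G# is degree 7, and the triad built there (G#-B-D) is diminished, so it is vii°.
The scale of F# minor (harmonic minor) is F# G# A B C# D E#; G# is degree 2, and the triad built there (G#-B-D) is diminished, so it is ii°.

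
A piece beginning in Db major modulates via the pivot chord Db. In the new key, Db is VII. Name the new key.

The numeral VII denotes a major triad on scale degree 7. With Db on degree 7, the tonic of the new key is Eb.
Degree 7 carries a major triad in natural-minor keys, so the destination is Eb minor.
Check: the diatonic triads of Eb minor (natural minor) are Ebm (i), Fdim (ii°), Gb (III), Abm (iv), Bbm (v), Cb (VI), Db (VII) — Db is indeed VII.

Eb minor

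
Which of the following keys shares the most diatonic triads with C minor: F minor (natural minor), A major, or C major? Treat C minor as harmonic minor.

F minor

Triads of C minor (harmonic minor): Cm (i), Ddim (ii°), E♭aug (III+), Fm (iv), G (V), A♭ (VI), Bdim (vii°).
F minor (natural minor) shares 3: Cm, Fm, A♭.
A major shares 0: none.
C major shares 2: G, Bdim.
The most common triads (3) are shared with F minor.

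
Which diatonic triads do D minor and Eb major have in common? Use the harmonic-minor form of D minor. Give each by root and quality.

Gm, Bb

Triads in D minor (harmonic minor): D minor (i), E diminished (ii°), F augmented (III+), G minor (iv), A major (V), Bb major (VI), C# diminished (vii°).
Triads in Eb major: Eb major (I), F minor (ii), G minor (iii), Ab major (IV), Bb major (V), C minor (vi), D diminished (vii°).
Shared triads with their functions: G minor (iv in D minor, iii in Eb major); Bb major (VI in D minor, V in Eb major).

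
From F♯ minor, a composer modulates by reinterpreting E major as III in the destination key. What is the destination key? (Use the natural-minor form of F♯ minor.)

The numeral III denotes a major triad on scale degree 3. With E on degree 3, the tonic of the new key is C♯.
Degree 3 carries a major triad in natural-minor keys, so the destination is C♯ minor.
Check: the diatonic triads of C♯ minor (natural minor) are C♯m (i), D♯dim (ii°), E (III), F♯m (iv), G♯m (v), A (VI), B (VII) — E major is indeed III.

C♯ minor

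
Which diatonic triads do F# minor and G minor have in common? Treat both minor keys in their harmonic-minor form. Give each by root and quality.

D

Triads in F# minor (harmonic minor): F# minor (i), G# diminished (ii°), A augmented (III+), B minor (iv), C# major (V), D major (VI), E# diminished (vii°).
Triads in G minor (harmonic minor): G minor (i), A diminished (ii°), Bb augmented (III+), C minor (iv), D major (V), Eb major (VI), F# diminished (vii°).
Shared triads with their functions: D major (VI in F# minor, V in G minor).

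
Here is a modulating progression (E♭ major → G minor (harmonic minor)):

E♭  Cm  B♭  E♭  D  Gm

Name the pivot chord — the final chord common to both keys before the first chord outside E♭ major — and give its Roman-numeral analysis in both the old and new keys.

E♭ — I in E♭ major, VI in G minor

Chords diatonic to E♭ major: E♭, Fm, Gm, A♭, B♭, Cm, Ddim.
Reading the progression, the first chord not in that set is D, so the modulation leaves E♭ major there.
The chord immediately before D is E♭, which is diatonic to both keys: I in E♭ major and VI in G minor.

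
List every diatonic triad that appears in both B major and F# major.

Triads in B major: B (I), C#m (ii), D#m (iii), E (IV), F# (V), G#m (vi), A#dim (vii°).
Triads in F# major: F# (I), G#m (ii), A#m (iii), B (IV), C# (V), D#m (vi), E#dim (vii°).
Shared triads with their functions: B (I in B major, IV in F# major); D#m (iii in B major, vi in F# major); F# (V in B major, I in F# major); G#m (vi in B major, ii in F# major).

B, D#m, F#, G#m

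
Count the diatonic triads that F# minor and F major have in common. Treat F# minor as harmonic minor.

0

Diatonic triads of F# minor (harmonic minor): F#m (i), G#dim (ii°), Aaug (III+), Bm (iv), C# (V), D (VI), E#dim (vii°).
Diatonic triads of F major: F (I), Gm (ii), Am (iii), Bb (IV), C (V), Dm (vi), Edim (vii°).
No triad has the same root and quality in both keys.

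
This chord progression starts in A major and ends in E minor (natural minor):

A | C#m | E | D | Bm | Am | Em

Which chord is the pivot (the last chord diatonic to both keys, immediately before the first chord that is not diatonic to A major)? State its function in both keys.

Bm — ii in A major, v in E minor

Chords diatonic to A major: A, Bm, C#m, D, E, F#m, G#dim.
Reading the progression, the first chord not in that set is Am, so the modulation leaves A major there.
The chord immediately before Am is Bm, which is diatonic to both keys: ii in A major and v in E minor.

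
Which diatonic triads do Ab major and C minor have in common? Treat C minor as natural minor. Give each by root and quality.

Ab, Cm, Eb, Fm

Triads in Ab major: Ab (I), Bbm (ii), Cm (iii), Db (IV), Eb (V), Fm (vi), Gdim (vii°).
Triads in C minor (natural minor): Cm (i), Ddim (ii°), Eb (III), Fm (iv), Gm (v), Ab (VI), Bb (VII).
Shared triads with their functions: Ab (I in Ab major, VI in C minor); Cm (iii in Ab major, i in C minor); Eb (V in Ab major, III in C minor); Fm (vi in Ab major, iv in C minor).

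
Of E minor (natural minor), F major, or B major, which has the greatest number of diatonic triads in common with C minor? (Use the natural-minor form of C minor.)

Triads of C minor (natural minor): C minor (i), D diminished (ii°), Eb major (III), F minor (iv), G minor (v), Ab major (VI), Bb major (VII).
E minor (natural minor) shares 0: none.
F major shares 2: Gm, Bb.
B major shares 0: none.
The most common triads (2) are shared with F major.

F major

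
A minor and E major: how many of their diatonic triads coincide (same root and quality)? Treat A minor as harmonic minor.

Diatonic triads of A minor (harmonic minor): Am (i), Bdim (ii°), Caug (III+), Dm (iv), E (V), F (VI), G#dim (vii°).
Diatonic triads of E major: E (I), F#m (ii), G#m (iii), A (IV), B (V), C#m (vi), D#dim (vii°).
Matching root and quality in both lists: E.
That gives 1 common triad.

1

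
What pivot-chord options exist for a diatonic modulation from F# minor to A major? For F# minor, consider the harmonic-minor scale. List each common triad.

F#m, G#dim, Bm, D

Triads in F# minor (harmonic minor): F# minor (i), G# diminished (ii°), A augmented (III+), B minor (iv), C# major (V), D major (VI), E# diminished (vii°).
Triads in A major: A major (I), B minor (ii), C# minor (iii), D major (IV), E major (V), F# minor (vi), G# diminished (vii°).
Shared triads with their functions: F# minor (i in F# minor, vi in A major); G# diminished (ii° in F# minor, vii° in A major); B minor (iv in F# minor, ii in A major); D major (VI in F# minor, IV in A major).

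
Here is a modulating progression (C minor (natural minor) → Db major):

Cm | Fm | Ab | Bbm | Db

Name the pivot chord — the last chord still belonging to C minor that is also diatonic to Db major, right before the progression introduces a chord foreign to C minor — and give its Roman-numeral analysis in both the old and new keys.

Chords diatonic to C minor: Cm, Ddim, Eb, Fm, Gm, Ab, Bb.
Reading the progression, the first chord not in that set is Bbm, so the modulation leaves C minor there.
The chord immediately before Bbm is Ab, which is diatonic to both keys: VI in C minor and V in Db major.

Ab — VI in C minor, V in Db major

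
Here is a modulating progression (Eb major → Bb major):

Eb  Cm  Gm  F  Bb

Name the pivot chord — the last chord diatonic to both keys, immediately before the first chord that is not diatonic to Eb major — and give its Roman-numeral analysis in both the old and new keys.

Chords diatonic to Eb major: Eb, Fm, Gm, Ab, Bb, Cm, Ddim.
Reading the progression, the first chord not in that set is F, so the modulation leaves Eb major there.
The chord immediately before F is Gm, which is diatonic to both keys: iii in Eb major and vi in Bb major.

Gm — iii in Eb major, vi in Bb major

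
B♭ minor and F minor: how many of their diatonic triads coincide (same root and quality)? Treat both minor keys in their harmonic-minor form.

Diatonic triads of B♭ minor (harmonic minor): B♭ minor (i), C diminished (ii°), D♭ augmented (III+), E♭ minor (iv), F major (V), G♭ major (VI), A diminished (vii°).
Diatonic triads of F minor (harmonic minor): F minor (i), G diminished (ii°), A♭ augmented (III+), B♭ minor (iv), C major (V), D♭ major (VI), E diminished (vii°).
Matching root and quality in both lists: B♭ minor.
That gives 1 common triad.

1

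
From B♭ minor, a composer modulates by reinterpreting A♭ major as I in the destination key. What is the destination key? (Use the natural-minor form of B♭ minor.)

The numeral I denotes a major triad on scale degree 1. With A♭ on degree 1, the tonic of the new key is A♭.
Degree 1 carries a major triad in major keys, so the destination is A♭ major.
Check: the diatonic triads of A♭ major are A♭ (I), B♭m (ii), Cm (iii), D♭ (IV), E♭ (V), Fm (vi), Gdim (vii°) — A♭ major is indeed I.

A♭ major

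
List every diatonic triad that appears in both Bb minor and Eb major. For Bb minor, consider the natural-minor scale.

Fm, Ab

Triads in Bb minor (natural minor): Bbm (i), Cdim (ii°), Db (III), Ebm (iv), Fm (v), Gb (VI), Ab (VII).
Triads in Eb major: Eb (I), Fm (ii), Gm (iii), Ab (IV), Bb (V), Cm (vi), Ddim (vii°).
Shared triads with their functions: Fm (v in Bb minor, ii in Eb major); Ab (VII in Bb minor, IV in Eb major).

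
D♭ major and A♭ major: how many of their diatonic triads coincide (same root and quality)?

Diatonic triads of D♭ major: D♭ major (I), E♭ minor (ii), F minor (iii), G♭ major (IV), A♭ major (V), B♭ minor (vi), C diminished (vii°).
Diatonic triads of A♭ major: A♭ major (I), B♭ minor (ii), C minor (iii), D♭ major (IV), E♭ major (V), F minor (vi), G diminished (vii°).
Matching root and quality in both lists: D♭ major, F minor, A♭ major, B♭ minor.
That gives 4 common triads.

4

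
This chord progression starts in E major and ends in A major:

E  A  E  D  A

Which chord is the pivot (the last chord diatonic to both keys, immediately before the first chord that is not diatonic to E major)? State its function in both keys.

Chords diatonic to E major: E, F#m, G#m, A, B, C#m, D#dim.
Reading the progression, the first chord not in that set is D, so the modulation leaves E major there.
The chord immediately before D is E, which is diatonic to both keys: I in E major and V in A major.

E — I in E major, V in A major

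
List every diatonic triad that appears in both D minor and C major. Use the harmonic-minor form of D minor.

Dm

Triads in D minor (harmonic minor): D minor (i), E diminished (ii°), F augmented (III+), G minor (iv), A major (V), Bb major (VI), C# diminished (vii°).
Triads in C major: C major (I), D minor (ii), E minor (iii), F major (IV), G major (V), A minor (vi), B diminished (vii°).
Shared triads with their functions: D minor (i in D minor, ii in C major).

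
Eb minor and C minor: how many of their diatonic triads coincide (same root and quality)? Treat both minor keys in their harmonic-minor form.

1

Diatonic triads of Eb minor (harmonic minor): Ebm (i), Fdim (ii°), Gbaug (III+), Abm (iv), Bb (V), Cb (VI), Ddim (vii°).
Diatonic triads of C minor (harmonic minor): Cm (i), Ddim (ii°), Ebaug (III+), Fm (iv), G (V), Ab (VI), Bdim (vii°).
Matching root and quality in both lists: Ddim.
That gives 1 common triad.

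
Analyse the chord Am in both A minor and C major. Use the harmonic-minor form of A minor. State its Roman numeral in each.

i in A minor; vi in C major

The scale of A minor (harmonic minor) is A B C D E F G#; A is degree 1, and the triad built there (A-C-E) is minor, so it is i.
The scale of C major is C D E F G A B; A is degree 6, and the triad built there (A-C-E) is minor, so it is vi.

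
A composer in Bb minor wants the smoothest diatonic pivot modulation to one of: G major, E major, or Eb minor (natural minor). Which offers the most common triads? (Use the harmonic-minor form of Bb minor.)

Eb minor

Triads of Bb minor (harmonic minor): Bb minor (i), C diminished (ii°), Db augmented (III+), Eb minor (iv), F major (V), Gb major (VI), A diminished (vii°).
G major shares 0: none.
E major shares 0: none.
Eb minor (natural minor) shares 3: Bbm, Ebm, Gb.
The most common triads (3) are shared with Eb minor.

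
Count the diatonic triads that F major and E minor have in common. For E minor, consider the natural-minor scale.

2

Diatonic triads of F major: F major (I), G minor (ii), A minor (iii), Bb major (IV), C major (V), D minor (vi), E diminished (vii°).
Diatonic triads of E minor (natural minor): E minor (i), F# diminished (ii°), G major (III), A minor (iv), B minor (v), C major (VI), D major (VII).
Matching root and quality in both lists: A minor, C major.
That gives 2 common triads.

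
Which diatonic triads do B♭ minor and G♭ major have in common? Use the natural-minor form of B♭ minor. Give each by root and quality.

B♭m, D♭, E♭m, G♭

Triads in B♭ minor (natural minor): B♭m (i), Cdim (ii°), D♭ (III), E♭m (iv), Fm (v), G♭ (VI), A♭ (VII).
Triads in G♭ major: G♭ (I), A♭m (ii), B♭m (iii), C♭ (IV), D♭ (V), E♭m (vi), Fdim (vii°).
Shared triads with their functions: B♭m (i in B♭ minor, iii in G♭ major); D♭ (III in B♭ minor, V in G♭ major); E♭m (iv in B♭ minor, vi in G♭ major); G♭ (VI in B♭ minor, I in G♭ major).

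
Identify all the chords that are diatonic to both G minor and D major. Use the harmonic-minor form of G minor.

D

Triads in G minor (harmonic minor): Gm (i), Adim (ii°), B♭aug (III+), Cm (iv), D (V), E♭ (VI), F♯dim (vii°).
Triads in D major: D (I), Em (ii), F♯m (iii), G (IV), A (V), Bm (vi), C♯dim (vii°).
Shared triads with their functions: D (V in G minor, I in D major).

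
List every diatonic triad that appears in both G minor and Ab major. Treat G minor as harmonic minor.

Cm, Eb

Triads in G minor (harmonic minor): Gm (i), Adim (ii°), Bbaug (III+), Cm (iv), D (V), Eb (VI), F#dim (vii°).
Triads in Ab major: Ab (I), Bbm (ii), Cm (iii), Db (IV), Eb (V), Fm (vi), Gdim (vii°).
Shared triads with their functions: Cm (iv in G minor, iii in Ab major); Eb (VI in G minor, V in Ab major).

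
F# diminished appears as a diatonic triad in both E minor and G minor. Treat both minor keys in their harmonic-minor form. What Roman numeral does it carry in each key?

ii° in E minor; vii° in G minor

The scale of E minor (harmonic minor) is E F# G A B C D#; F# is degree 2, and the triad built there (F#-A-C) is diminished, so it is ii°.
The scale of G minor (harmonic minor) is G A Bb C D Eb F#; F# is degree 7, and the triad built there (F#-A-C) is diminished, so it is vii°.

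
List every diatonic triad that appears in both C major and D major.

Triads in C major: C (I), Dm (ii), Em (iii), F (IV), G (V), Am (vi), Bdim (vii°).
Triads in D major: D (I), Em (ii), F♯m (iii), G (IV), A (V), Bm (vi), C♯dim (vii°).
Shared triads with their functions: Em (iii in C major, ii in D major); G (V in C major, IV in D major).

Em, G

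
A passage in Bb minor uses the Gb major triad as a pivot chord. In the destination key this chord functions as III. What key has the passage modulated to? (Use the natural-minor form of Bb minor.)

Eb minor

The numeral III denotes a major triad on scale degree 3. With Gb on degree 3, the tonic of the new key is Eb.
Degree 3 carries a major triad in natural-minor keys, so the destination is Eb minor.
Check: the diatonic triads of Eb minor (natural minor) are Ebm (i), Fdim (ii°), Gb (III), Abm (iv), Bbm (v), Cb (VI), Db (VII) — Gb major is indeed III.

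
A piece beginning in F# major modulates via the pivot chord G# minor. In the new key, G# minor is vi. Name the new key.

The numeral vi denotes a minor triad on scale degree 6. With G# on degree 6, the tonic of the new key is B.
Degree 6 carries a minor triad in major keys, so the destination is B major.
Check: the diatonic triads of B major are B (I), C#m (ii), D#m (iii), E (IV), F# (V), G#m (vi), A#dim (vii°) — G# minor is indeed vi.

B major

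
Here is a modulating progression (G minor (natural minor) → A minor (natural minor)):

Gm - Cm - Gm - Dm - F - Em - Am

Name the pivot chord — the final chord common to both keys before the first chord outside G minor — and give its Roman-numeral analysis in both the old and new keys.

Chords diatonic to G minor: Gm, Adim, B♭, Cm, Dm, E♭, F.
Reading the progression, the first chord not in that set is Em, so the modulation leaves G minor there.
The chord immediately before Em is F, which is diatonic to both keys: VII in G minor and VI in A minor.

F — VII in G minor, VI in A minor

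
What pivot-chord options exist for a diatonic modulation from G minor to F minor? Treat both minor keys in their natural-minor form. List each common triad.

Triads in G minor (natural minor): G minor (i), A diminished (ii°), B♭ major (III), C minor (iv), D minor (v), E♭ major (VI), F major (VII).
Triads in F minor (natural minor): F minor (i), G diminished (ii°), A♭ major (III), B♭ minor (iv), C minor (v), D♭ major (VI), E♭ major (VII).
Shared triads with their functions: C minor (iv in G minor, v in F minor); E♭ major (VI in G minor, VII in F minor).

Cm, E♭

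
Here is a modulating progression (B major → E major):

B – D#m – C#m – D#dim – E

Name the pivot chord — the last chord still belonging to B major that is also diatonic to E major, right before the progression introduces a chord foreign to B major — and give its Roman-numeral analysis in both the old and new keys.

C#m — ii in B major, vi in E major

Chords diatonic to B major: B, C#m, D#m, E, F#, G#m, A#dim.
Reading the progression, the first chord not in that set is D#dim, so the modulation leaves B major there.
The chord immediately before D#dim is C#m, which is diatonic to both keys: ii in B major and vi in E major.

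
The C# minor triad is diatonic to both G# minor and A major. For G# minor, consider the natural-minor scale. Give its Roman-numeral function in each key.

The scale of G# minor (natural minor) is G# A# B C# D# E F#; C# is degree 4, and the triad built there (C#-E-G#) is minor, so it is iv.
The scale of A major is A B C# D E F# G#; C# is degree 3, and the triad built there (C#-E-G#) is minor, so it is iii.

iv in G# minor; iii in A major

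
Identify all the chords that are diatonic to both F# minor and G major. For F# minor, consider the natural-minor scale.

Bm, D

Triads in F# minor (natural minor): F# minor (i), G# diminished (ii°), A major (III), B minor (iv), C# minor (v), D major (VI), E major (VII).
Triads in G major: G major (I), A minor (ii), B minor (iii), C major (IV), D major (V), E minor (vi), F# diminished (vii°).
Shared triads with their functions: B minor (iv in F# minor, iii in G major); D major (VI in F# minor, V in G major).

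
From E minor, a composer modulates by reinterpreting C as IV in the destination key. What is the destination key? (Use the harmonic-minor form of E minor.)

G major

The numeral IV denotes a major triad on scale degree 4. With C on degree 4, the tonic of the new key is G.
Degree 4 carries a major triad in major keys, so the destination is G major.
Check: the diatonic triads of G major are G (I), Am (ii), Bm (iii), C (IV), D (V), Em (vi), F#dim (vii°) — C is indeed IV.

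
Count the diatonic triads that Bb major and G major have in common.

Diatonic triads of Bb major: Bb (I), Cm (ii), Dm (iii), Eb (IV), F (V), Gm (vi), Adim (vii°).
Diatonic triads of G major: G (I), Am (ii), Bm (iii), C (IV), D (V), Em (vi), F#dim (vii°).
No triad has the same root and quality in both keys.

0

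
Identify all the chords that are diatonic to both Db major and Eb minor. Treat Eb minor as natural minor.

Db, Ebm, Gb, Bbm

Triads in Db major: Db (I), Ebm (ii), Fm (iii), Gb (IV), Ab (V), Bbm (vi), Cdim (vii°).
Triads in Eb minor (natural minor): Ebm (i), Fdim (ii°), Gb (III), Abm (iv), Bbm (v), Cb (VI), Db (VII).
Shared triads with their functions: Db (I in Db major, VII in Eb minor); Ebm (ii in Db major, i in Eb minor); Gb (IV in Db major, III in Eb minor); Bbm (vi in Db major, v in Eb minor).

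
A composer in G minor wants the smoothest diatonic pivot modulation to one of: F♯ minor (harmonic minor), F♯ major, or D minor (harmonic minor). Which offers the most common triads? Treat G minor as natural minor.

D minor

Triads of G minor (natural minor): Gm (i), Adim (ii°), B♭ (III), Cm (iv), Dm (v), E♭ (VI), F (VII).
F♯ minor (harmonic minor) shares 0: none.
F♯ major shares 0: none.
D minor (harmonic minor) shares 3: Gm, B♭, Dm.
The most common triads (3) are shared with D minor.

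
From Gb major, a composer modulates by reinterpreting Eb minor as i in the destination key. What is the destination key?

The numeral i denotes a minor triad on scale degree 1. With Eb on degree 1, the tonic of the new key is Eb.
Degree 1 carries a minor triad in minor keys, so the destination is Eb minor.
Check: the diatonic triads of Eb minor (natural minor) are Ebm (i), Fdim (ii°), Gb (III), Abm (iv), Bbm (v), Cb (VI), Db (VII) — Eb minor is indeed i.

Eb minor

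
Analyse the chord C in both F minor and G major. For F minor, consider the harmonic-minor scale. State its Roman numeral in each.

The scale of F minor (harmonic minor) is F G Ab Bb C Db E; C is degree 5, and the triad built there (C-E-G) is major, so it is V.
The scale of G major is G A B C D E F#; C is degree 4, and the triad built there (C-E-G) is major, so it is IV.

V in F minor; IV in G major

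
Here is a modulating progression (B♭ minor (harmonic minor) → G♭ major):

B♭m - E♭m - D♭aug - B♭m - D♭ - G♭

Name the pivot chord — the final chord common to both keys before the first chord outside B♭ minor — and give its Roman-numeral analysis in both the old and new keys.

Chords diatonic to B♭ minor: B♭m, Cdim, D♭aug, E♭m, F, G♭, Adim.
Reading the progression, the first chord not in that set is D♭, so the modulation leaves B♭ minor there.
The chord immediately before D♭ is B♭m, which is diatonic to both keys: i in B♭ minor and iii in G♭ major.

B♭m — i in B♭ minor, iii in G♭ major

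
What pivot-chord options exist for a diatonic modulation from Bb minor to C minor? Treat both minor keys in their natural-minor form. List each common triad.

Fm, Ab

Triads in Bb minor (natural minor): Bbm (i), Cdim (ii°), Db (III), Ebm (iv), Fm (v), Gb (VI), Ab (VII).
Triads in C minor (natural minor): Cm (i), Ddim (ii°), Eb (III), Fm (iv), Gm (v), Ab (VI), Bb (VII).
Shared triads with their functions: Fm (v in Bb minor, iv in C minor); Ab (VII in Bb minor, VI in C minor).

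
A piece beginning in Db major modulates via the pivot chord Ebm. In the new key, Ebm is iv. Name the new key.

The numeral iv denotes a minor triad on scale degree 4. With Eb on degree 4, the tonic of the new key is Bb.
Degree 4 carries a minor triad in minor keys, so the destination is Bb minor.
Check: the diatonic triads of Bb minor (natural minor) are Bbm (i), Cdim (ii°), Db (III), Ebm (iv), Fm (v), Gb (VI), Ab (VII) — Ebm is indeed iv.

Bb minor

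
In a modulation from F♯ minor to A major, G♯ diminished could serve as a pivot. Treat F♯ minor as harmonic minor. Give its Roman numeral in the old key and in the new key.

The scale of F♯ minor (harmonic minor) is F♯ G♯ A B C♯ D E♯; G♯ is degree 2, and the triad built there (G♯-B-D) is diminished, so it is ii°.
The scale of A major is A B C♯ D E F♯ G♯; G♯ is degree 7, and the triad built there (G♯-B-D) is diminished, so it is vii°.

ii° in F♯ minor; vii° in A major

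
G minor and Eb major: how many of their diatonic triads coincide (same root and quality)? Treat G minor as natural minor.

Diatonic triads of G minor (natural minor): Gm (i), Adim (ii°), Bb (III), Cm (iv), Dm (v), Eb (VI), F (VII).
Diatonic triads of Eb major: Eb (I), Fm (ii), Gm (iii), Ab (IV), Bb (V), Cm (vi), Ddim (vii°).
Matching root and quality in both lists: Gm, Bb, Cm, Eb.
That gives 4 common triads.

4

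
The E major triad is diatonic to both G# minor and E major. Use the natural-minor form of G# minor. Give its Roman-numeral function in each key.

The scale of G# minor (natural minor) is G# A# B C# D# E F#; E is degree 6, and the triad built there (E-G#-B) is major, so it is VI.
The scale of E major is E F# G# A B C# D#; E is degree 1, and the triad built there (E-G#-B) is major, so it is I.

VI in G# minor; I in E major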